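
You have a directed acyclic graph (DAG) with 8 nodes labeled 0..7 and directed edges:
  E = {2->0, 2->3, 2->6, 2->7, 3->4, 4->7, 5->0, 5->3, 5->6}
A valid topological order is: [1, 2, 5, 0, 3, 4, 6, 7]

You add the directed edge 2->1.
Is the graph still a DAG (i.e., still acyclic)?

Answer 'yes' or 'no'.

Given toposort: [1, 2, 5, 0, 3, 4, 6, 7]
Position of 2: index 1; position of 1: index 0
New edge 2->1: backward (u after v in old order)
Backward edge: old toposort is now invalid. Check if this creates a cycle.
Does 1 already reach 2? Reachable from 1: [1]. NO -> still a DAG (reorder needed).
Still a DAG? yes

Answer: yes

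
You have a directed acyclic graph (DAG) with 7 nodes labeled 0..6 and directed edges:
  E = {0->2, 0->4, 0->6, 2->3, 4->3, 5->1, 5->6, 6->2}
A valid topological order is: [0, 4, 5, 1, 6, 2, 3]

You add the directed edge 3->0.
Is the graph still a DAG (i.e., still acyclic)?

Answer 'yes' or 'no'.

Answer: no

Derivation:
Given toposort: [0, 4, 5, 1, 6, 2, 3]
Position of 3: index 6; position of 0: index 0
New edge 3->0: backward (u after v in old order)
Backward edge: old toposort is now invalid. Check if this creates a cycle.
Does 0 already reach 3? Reachable from 0: [0, 2, 3, 4, 6]. YES -> cycle!
Still a DAG? no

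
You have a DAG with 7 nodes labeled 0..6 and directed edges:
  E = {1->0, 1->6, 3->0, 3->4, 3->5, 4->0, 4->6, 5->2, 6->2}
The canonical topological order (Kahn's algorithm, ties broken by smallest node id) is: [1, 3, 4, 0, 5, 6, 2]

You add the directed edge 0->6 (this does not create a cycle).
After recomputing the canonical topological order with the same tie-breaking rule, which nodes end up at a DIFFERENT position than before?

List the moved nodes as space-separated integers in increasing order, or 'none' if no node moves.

Answer: none

Derivation:
Old toposort: [1, 3, 4, 0, 5, 6, 2]
Added edge 0->6
Recompute Kahn (smallest-id tiebreak):
  initial in-degrees: [3, 0, 2, 0, 1, 1, 3]
  ready (indeg=0): [1, 3]
  pop 1: indeg[0]->2; indeg[6]->2 | ready=[3] | order so far=[1]
  pop 3: indeg[0]->1; indeg[4]->0; indeg[5]->0 | ready=[4, 5] | order so far=[1, 3]
  pop 4: indeg[0]->0; indeg[6]->1 | ready=[0, 5] | order so far=[1, 3, 4]
  pop 0: indeg[6]->0 | ready=[5, 6] | order so far=[1, 3, 4, 0]
  pop 5: indeg[2]->1 | ready=[6] | order so far=[1, 3, 4, 0, 5]
  pop 6: indeg[2]->0 | ready=[2] | order so far=[1, 3, 4, 0, 5, 6]
  pop 2: no out-edges | ready=[] | order so far=[1, 3, 4, 0, 5, 6, 2]
New canonical toposort: [1, 3, 4, 0, 5, 6, 2]
Compare positions:
  Node 0: index 3 -> 3 (same)
  Node 1: index 0 -> 0 (same)
  Node 2: index 6 -> 6 (same)
  Node 3: index 1 -> 1 (same)
  Node 4: index 2 -> 2 (same)
  Node 5: index 4 -> 4 (same)
  Node 6: index 5 -> 5 (same)
Nodes that changed position: none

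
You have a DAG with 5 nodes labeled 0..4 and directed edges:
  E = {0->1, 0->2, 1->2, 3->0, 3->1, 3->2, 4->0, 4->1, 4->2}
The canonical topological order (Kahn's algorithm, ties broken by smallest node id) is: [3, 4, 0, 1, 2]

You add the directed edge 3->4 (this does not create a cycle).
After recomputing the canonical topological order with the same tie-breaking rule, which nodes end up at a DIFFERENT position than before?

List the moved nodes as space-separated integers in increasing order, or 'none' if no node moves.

Answer: none

Derivation:
Old toposort: [3, 4, 0, 1, 2]
Added edge 3->4
Recompute Kahn (smallest-id tiebreak):
  initial in-degrees: [2, 3, 4, 0, 1]
  ready (indeg=0): [3]
  pop 3: indeg[0]->1; indeg[1]->2; indeg[2]->3; indeg[4]->0 | ready=[4] | order so far=[3]
  pop 4: indeg[0]->0; indeg[1]->1; indeg[2]->2 | ready=[0] | order so far=[3, 4]
  pop 0: indeg[1]->0; indeg[2]->1 | ready=[1] | order so far=[3, 4, 0]
  pop 1: indeg[2]->0 | ready=[2] | order so far=[3, 4, 0, 1]
  pop 2: no out-edges | ready=[] | order so far=[3, 4, 0, 1, 2]
New canonical toposort: [3, 4, 0, 1, 2]
Compare positions:
  Node 0: index 2 -> 2 (same)
  Node 1: index 3 -> 3 (same)
  Node 2: index 4 -> 4 (same)
  Node 3: index 0 -> 0 (same)
  Node 4: index 1 -> 1 (same)
Nodes that changed position: none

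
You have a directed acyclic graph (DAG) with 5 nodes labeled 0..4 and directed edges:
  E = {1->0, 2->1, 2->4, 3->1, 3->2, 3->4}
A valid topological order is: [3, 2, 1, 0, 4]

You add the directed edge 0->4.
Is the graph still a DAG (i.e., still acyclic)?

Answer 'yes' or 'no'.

Given toposort: [3, 2, 1, 0, 4]
Position of 0: index 3; position of 4: index 4
New edge 0->4: forward
Forward edge: respects the existing order. Still a DAG, same toposort still valid.
Still a DAG? yes

Answer: yes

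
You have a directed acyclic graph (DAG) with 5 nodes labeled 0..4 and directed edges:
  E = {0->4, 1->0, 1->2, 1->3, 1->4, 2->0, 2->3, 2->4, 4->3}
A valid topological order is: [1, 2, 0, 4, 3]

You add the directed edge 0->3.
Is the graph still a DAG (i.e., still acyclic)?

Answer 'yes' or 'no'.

Given toposort: [1, 2, 0, 4, 3]
Position of 0: index 2; position of 3: index 4
New edge 0->3: forward
Forward edge: respects the existing order. Still a DAG, same toposort still valid.
Still a DAG? yes

Answer: yes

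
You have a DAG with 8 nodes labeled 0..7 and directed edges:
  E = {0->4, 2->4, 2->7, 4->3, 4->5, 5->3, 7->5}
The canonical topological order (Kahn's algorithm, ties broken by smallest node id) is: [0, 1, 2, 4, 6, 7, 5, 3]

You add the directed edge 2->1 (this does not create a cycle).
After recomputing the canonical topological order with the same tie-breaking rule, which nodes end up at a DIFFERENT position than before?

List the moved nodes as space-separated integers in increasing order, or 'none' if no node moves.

Answer: 1 2

Derivation:
Old toposort: [0, 1, 2, 4, 6, 7, 5, 3]
Added edge 2->1
Recompute Kahn (smallest-id tiebreak):
  initial in-degrees: [0, 1, 0, 2, 2, 2, 0, 1]
  ready (indeg=0): [0, 2, 6]
  pop 0: indeg[4]->1 | ready=[2, 6] | order so far=[0]
  pop 2: indeg[1]->0; indeg[4]->0; indeg[7]->0 | ready=[1, 4, 6, 7] | order so far=[0, 2]
  pop 1: no out-edges | ready=[4, 6, 7] | order so far=[0, 2, 1]
  pop 4: indeg[3]->1; indeg[5]->1 | ready=[6, 7] | order so far=[0, 2, 1, 4]
  pop 6: no out-edges | ready=[7] | order so far=[0, 2, 1, 4, 6]
  pop 7: indeg[5]->0 | ready=[5] | order so far=[0, 2, 1, 4, 6, 7]
  pop 5: indeg[3]->0 | ready=[3] | order so far=[0, 2, 1, 4, 6, 7, 5]
  pop 3: no out-edges | ready=[] | order so far=[0, 2, 1, 4, 6, 7, 5, 3]
New canonical toposort: [0, 2, 1, 4, 6, 7, 5, 3]
Compare positions:
  Node 0: index 0 -> 0 (same)
  Node 1: index 1 -> 2 (moved)
  Node 2: index 2 -> 1 (moved)
  Node 3: index 7 -> 7 (same)
  Node 4: index 3 -> 3 (same)
  Node 5: index 6 -> 6 (same)
  Node 6: index 4 -> 4 (same)
  Node 7: index 5 -> 5 (same)
Nodes that changed position: 1 2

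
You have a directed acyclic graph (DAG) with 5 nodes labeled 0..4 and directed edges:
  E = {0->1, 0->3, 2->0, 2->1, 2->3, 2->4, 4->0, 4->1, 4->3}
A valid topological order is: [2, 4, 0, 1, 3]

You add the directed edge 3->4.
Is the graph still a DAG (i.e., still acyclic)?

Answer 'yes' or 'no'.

Answer: no

Derivation:
Given toposort: [2, 4, 0, 1, 3]
Position of 3: index 4; position of 4: index 1
New edge 3->4: backward (u after v in old order)
Backward edge: old toposort is now invalid. Check if this creates a cycle.
Does 4 already reach 3? Reachable from 4: [0, 1, 3, 4]. YES -> cycle!
Still a DAG? no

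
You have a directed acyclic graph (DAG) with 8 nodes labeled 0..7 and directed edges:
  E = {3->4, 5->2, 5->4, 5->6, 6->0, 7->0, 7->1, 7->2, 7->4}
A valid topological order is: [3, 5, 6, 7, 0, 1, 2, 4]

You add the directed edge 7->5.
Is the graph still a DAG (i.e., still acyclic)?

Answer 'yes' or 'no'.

Given toposort: [3, 5, 6, 7, 0, 1, 2, 4]
Position of 7: index 3; position of 5: index 1
New edge 7->5: backward (u after v in old order)
Backward edge: old toposort is now invalid. Check if this creates a cycle.
Does 5 already reach 7? Reachable from 5: [0, 2, 4, 5, 6]. NO -> still a DAG (reorder needed).
Still a DAG? yes

Answer: yes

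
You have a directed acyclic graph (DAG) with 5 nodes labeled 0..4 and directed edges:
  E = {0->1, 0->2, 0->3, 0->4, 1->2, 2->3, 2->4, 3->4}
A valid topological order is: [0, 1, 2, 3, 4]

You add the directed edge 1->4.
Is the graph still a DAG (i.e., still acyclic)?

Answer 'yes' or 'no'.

Answer: yes

Derivation:
Given toposort: [0, 1, 2, 3, 4]
Position of 1: index 1; position of 4: index 4
New edge 1->4: forward
Forward edge: respects the existing order. Still a DAG, same toposort still valid.
Still a DAG? yes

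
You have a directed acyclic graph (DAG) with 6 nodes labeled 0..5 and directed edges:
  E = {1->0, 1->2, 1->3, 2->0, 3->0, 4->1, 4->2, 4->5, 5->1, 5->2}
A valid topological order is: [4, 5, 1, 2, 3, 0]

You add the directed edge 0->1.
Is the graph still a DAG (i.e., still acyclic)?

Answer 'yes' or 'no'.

Given toposort: [4, 5, 1, 2, 3, 0]
Position of 0: index 5; position of 1: index 2
New edge 0->1: backward (u after v in old order)
Backward edge: old toposort is now invalid. Check if this creates a cycle.
Does 1 already reach 0? Reachable from 1: [0, 1, 2, 3]. YES -> cycle!
Still a DAG? no

Answer: no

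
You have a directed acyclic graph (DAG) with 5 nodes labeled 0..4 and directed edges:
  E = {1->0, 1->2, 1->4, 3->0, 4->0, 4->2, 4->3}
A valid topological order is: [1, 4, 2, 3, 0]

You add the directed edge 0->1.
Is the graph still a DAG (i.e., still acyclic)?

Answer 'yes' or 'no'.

Answer: no

Derivation:
Given toposort: [1, 4, 2, 3, 0]
Position of 0: index 4; position of 1: index 0
New edge 0->1: backward (u after v in old order)
Backward edge: old toposort is now invalid. Check if this creates a cycle.
Does 1 already reach 0? Reachable from 1: [0, 1, 2, 3, 4]. YES -> cycle!
Still a DAG? no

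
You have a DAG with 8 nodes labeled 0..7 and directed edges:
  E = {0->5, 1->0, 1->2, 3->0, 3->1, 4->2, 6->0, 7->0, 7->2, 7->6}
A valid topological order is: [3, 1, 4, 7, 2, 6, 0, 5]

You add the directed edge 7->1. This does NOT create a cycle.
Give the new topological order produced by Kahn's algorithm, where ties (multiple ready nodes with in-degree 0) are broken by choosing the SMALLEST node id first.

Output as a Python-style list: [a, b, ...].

Old toposort: [3, 1, 4, 7, 2, 6, 0, 5]
Added edge: 7->1
Position of 7 (3) > position of 1 (1). Must reorder: 7 must now come before 1.
Run Kahn's algorithm (break ties by smallest node id):
  initial in-degrees: [4, 2, 3, 0, 0, 1, 1, 0]
  ready (indeg=0): [3, 4, 7]
  pop 3: indeg[0]->3; indeg[1]->1 | ready=[4, 7] | order so far=[3]
  pop 4: indeg[2]->2 | ready=[7] | order so far=[3, 4]
  pop 7: indeg[0]->2; indeg[1]->0; indeg[2]->1; indeg[6]->0 | ready=[1, 6] | order so far=[3, 4, 7]
  pop 1: indeg[0]->1; indeg[2]->0 | ready=[2, 6] | order so far=[3, 4, 7, 1]
  pop 2: no out-edges | ready=[6] | order so far=[3, 4, 7, 1, 2]
  pop 6: indeg[0]->0 | ready=[0] | order so far=[3, 4, 7, 1, 2, 6]
  pop 0: indeg[5]->0 | ready=[5] | order so far=[3, 4, 7, 1, 2, 6, 0]
  pop 5: no out-edges | ready=[] | order so far=[3, 4, 7, 1, 2, 6, 0, 5]
  Result: [3, 4, 7, 1, 2, 6, 0, 5]

Answer: [3, 4, 7, 1, 2, 6, 0, 5]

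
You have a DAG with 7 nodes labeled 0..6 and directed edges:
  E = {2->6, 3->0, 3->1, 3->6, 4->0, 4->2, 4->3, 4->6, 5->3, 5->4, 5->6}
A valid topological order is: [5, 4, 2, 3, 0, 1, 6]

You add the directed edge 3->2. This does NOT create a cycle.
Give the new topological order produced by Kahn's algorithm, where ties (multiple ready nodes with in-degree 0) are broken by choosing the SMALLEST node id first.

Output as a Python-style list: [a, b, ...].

Old toposort: [5, 4, 2, 3, 0, 1, 6]
Added edge: 3->2
Position of 3 (3) > position of 2 (2). Must reorder: 3 must now come before 2.
Run Kahn's algorithm (break ties by smallest node id):
  initial in-degrees: [2, 1, 2, 2, 1, 0, 4]
  ready (indeg=0): [5]
  pop 5: indeg[3]->1; indeg[4]->0; indeg[6]->3 | ready=[4] | order so far=[5]
  pop 4: indeg[0]->1; indeg[2]->1; indeg[3]->0; indeg[6]->2 | ready=[3] | order so far=[5, 4]
  pop 3: indeg[0]->0; indeg[1]->0; indeg[2]->0; indeg[6]->1 | ready=[0, 1, 2] | order so far=[5, 4, 3]
  pop 0: no out-edges | ready=[1, 2] | order so far=[5, 4, 3, 0]
  pop 1: no out-edges | ready=[2] | order so far=[5, 4, 3, 0, 1]
  pop 2: indeg[6]->0 | ready=[6] | order so far=[5, 4, 3, 0, 1, 2]
  pop 6: no out-edges | ready=[] | order so far=[5, 4, 3, 0, 1, 2, 6]
  Result: [5, 4, 3, 0, 1, 2, 6]

Answer: [5, 4, 3, 0, 1, 2, 6]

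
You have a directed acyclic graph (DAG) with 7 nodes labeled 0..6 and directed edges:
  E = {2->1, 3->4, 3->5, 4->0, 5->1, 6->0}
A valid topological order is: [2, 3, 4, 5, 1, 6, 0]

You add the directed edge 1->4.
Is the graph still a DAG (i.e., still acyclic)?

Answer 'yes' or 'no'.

Answer: yes

Derivation:
Given toposort: [2, 3, 4, 5, 1, 6, 0]
Position of 1: index 4; position of 4: index 2
New edge 1->4: backward (u after v in old order)
Backward edge: old toposort is now invalid. Check if this creates a cycle.
Does 4 already reach 1? Reachable from 4: [0, 4]. NO -> still a DAG (reorder needed).
Still a DAG? yes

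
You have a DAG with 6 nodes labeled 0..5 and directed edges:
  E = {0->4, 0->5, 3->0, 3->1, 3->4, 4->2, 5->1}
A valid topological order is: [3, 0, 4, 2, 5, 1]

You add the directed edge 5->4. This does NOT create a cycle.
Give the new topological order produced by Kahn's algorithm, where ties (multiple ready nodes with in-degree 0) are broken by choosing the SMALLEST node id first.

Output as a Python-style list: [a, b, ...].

Old toposort: [3, 0, 4, 2, 5, 1]
Added edge: 5->4
Position of 5 (4) > position of 4 (2). Must reorder: 5 must now come before 4.
Run Kahn's algorithm (break ties by smallest node id):
  initial in-degrees: [1, 2, 1, 0, 3, 1]
  ready (indeg=0): [3]
  pop 3: indeg[0]->0; indeg[1]->1; indeg[4]->2 | ready=[0] | order so far=[3]
  pop 0: indeg[4]->1; indeg[5]->0 | ready=[5] | order so far=[3, 0]
  pop 5: indeg[1]->0; indeg[4]->0 | ready=[1, 4] | order so far=[3, 0, 5]
  pop 1: no out-edges | ready=[4] | order so far=[3, 0, 5, 1]
  pop 4: indeg[2]->0 | ready=[2] | order so far=[3, 0, 5, 1, 4]
  pop 2: no out-edges | ready=[] | order so far=[3, 0, 5, 1, 4, 2]
  Result: [3, 0, 5, 1, 4, 2]

Answer: [3, 0, 5, 1, 4, 2]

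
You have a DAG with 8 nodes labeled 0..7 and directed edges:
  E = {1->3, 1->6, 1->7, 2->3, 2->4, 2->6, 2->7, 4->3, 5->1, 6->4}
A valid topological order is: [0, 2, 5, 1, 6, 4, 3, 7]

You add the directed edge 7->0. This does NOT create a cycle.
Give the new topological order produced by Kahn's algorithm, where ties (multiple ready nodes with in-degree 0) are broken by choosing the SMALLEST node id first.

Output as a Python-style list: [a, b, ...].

Answer: [2, 5, 1, 6, 4, 3, 7, 0]

Derivation:
Old toposort: [0, 2, 5, 1, 6, 4, 3, 7]
Added edge: 7->0
Position of 7 (7) > position of 0 (0). Must reorder: 7 must now come before 0.
Run Kahn's algorithm (break ties by smallest node id):
  initial in-degrees: [1, 1, 0, 3, 2, 0, 2, 2]
  ready (indeg=0): [2, 5]
  pop 2: indeg[3]->2; indeg[4]->1; indeg[6]->1; indeg[7]->1 | ready=[5] | order so far=[2]
  pop 5: indeg[1]->0 | ready=[1] | order so far=[2, 5]
  pop 1: indeg[3]->1; indeg[6]->0; indeg[7]->0 | ready=[6, 7] | order so far=[2, 5, 1]
  pop 6: indeg[4]->0 | ready=[4, 7] | order so far=[2, 5, 1, 6]
  pop 4: indeg[3]->0 | ready=[3, 7] | order so far=[2, 5, 1, 6, 4]
  pop 3: no out-edges | ready=[7] | order so far=[2, 5, 1, 6, 4, 3]
  pop 7: indeg[0]->0 | ready=[0] | order so far=[2, 5, 1, 6, 4, 3, 7]
  pop 0: no out-edges | ready=[] | order so far=[2, 5, 1, 6, 4, 3, 7, 0]
  Result: [2, 5, 1, 6, 4, 3, 7, 0]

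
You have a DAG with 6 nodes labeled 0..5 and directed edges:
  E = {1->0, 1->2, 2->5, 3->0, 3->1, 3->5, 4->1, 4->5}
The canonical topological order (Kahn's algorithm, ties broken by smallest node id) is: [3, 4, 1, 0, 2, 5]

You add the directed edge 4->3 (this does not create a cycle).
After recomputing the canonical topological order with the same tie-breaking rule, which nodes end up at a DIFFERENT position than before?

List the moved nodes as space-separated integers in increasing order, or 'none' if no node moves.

Answer: 3 4

Derivation:
Old toposort: [3, 4, 1, 0, 2, 5]
Added edge 4->3
Recompute Kahn (smallest-id tiebreak):
  initial in-degrees: [2, 2, 1, 1, 0, 3]
  ready (indeg=0): [4]
  pop 4: indeg[1]->1; indeg[3]->0; indeg[5]->2 | ready=[3] | order so far=[4]
  pop 3: indeg[0]->1; indeg[1]->0; indeg[5]->1 | ready=[1] | order so far=[4, 3]
  pop 1: indeg[0]->0; indeg[2]->0 | ready=[0, 2] | order so far=[4, 3, 1]
  pop 0: no out-edges | ready=[2] | order so far=[4, 3, 1, 0]
  pop 2: indeg[5]->0 | ready=[5] | order so far=[4, 3, 1, 0, 2]
  pop 5: no out-edges | ready=[] | order so far=[4, 3, 1, 0, 2, 5]
New canonical toposort: [4, 3, 1, 0, 2, 5]
Compare positions:
  Node 0: index 3 -> 3 (same)
  Node 1: index 2 -> 2 (same)
  Node 2: index 4 -> 4 (same)
  Node 3: index 0 -> 1 (moved)
  Node 4: index 1 -> 0 (moved)
  Node 5: index 5 -> 5 (same)
Nodes that changed position: 3 4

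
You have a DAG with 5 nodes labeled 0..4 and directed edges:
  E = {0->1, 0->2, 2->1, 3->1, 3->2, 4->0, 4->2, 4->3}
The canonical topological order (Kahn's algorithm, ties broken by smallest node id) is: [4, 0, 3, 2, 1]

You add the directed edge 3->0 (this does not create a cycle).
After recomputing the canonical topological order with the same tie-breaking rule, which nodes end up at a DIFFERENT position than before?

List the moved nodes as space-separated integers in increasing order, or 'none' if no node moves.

Answer: 0 3

Derivation:
Old toposort: [4, 0, 3, 2, 1]
Added edge 3->0
Recompute Kahn (smallest-id tiebreak):
  initial in-degrees: [2, 3, 3, 1, 0]
  ready (indeg=0): [4]
  pop 4: indeg[0]->1; indeg[2]->2; indeg[3]->0 | ready=[3] | order so far=[4]
  pop 3: indeg[0]->0; indeg[1]->2; indeg[2]->1 | ready=[0] | order so far=[4, 3]
  pop 0: indeg[1]->1; indeg[2]->0 | ready=[2] | order so far=[4, 3, 0]
  pop 2: indeg[1]->0 | ready=[1] | order so far=[4, 3, 0, 2]
  pop 1: no out-edges | ready=[] | order so far=[4, 3, 0, 2, 1]
New canonical toposort: [4, 3, 0, 2, 1]
Compare positions:
  Node 0: index 1 -> 2 (moved)
  Node 1: index 4 -> 4 (same)
  Node 2: index 3 -> 3 (same)
  Node 3: index 2 -> 1 (moved)
  Node 4: index 0 -> 0 (same)
Nodes that changed position: 0 3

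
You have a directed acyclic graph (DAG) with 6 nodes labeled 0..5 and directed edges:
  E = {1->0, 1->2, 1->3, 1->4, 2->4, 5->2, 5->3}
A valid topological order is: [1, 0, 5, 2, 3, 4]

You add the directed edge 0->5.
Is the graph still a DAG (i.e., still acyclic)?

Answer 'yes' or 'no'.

Given toposort: [1, 0, 5, 2, 3, 4]
Position of 0: index 1; position of 5: index 2
New edge 0->5: forward
Forward edge: respects the existing order. Still a DAG, same toposort still valid.
Still a DAG? yes

Answer: yes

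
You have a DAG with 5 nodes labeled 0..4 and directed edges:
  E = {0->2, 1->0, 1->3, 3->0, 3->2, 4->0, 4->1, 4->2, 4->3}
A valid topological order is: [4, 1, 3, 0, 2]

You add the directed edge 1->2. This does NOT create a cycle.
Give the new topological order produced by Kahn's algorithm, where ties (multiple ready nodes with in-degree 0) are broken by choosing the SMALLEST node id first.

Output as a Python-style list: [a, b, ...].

Old toposort: [4, 1, 3, 0, 2]
Added edge: 1->2
Position of 1 (1) < position of 2 (4). Old order still valid.
Run Kahn's algorithm (break ties by smallest node id):
  initial in-degrees: [3, 1, 4, 2, 0]
  ready (indeg=0): [4]
  pop 4: indeg[0]->2; indeg[1]->0; indeg[2]->3; indeg[3]->1 | ready=[1] | order so far=[4]
  pop 1: indeg[0]->1; indeg[2]->2; indeg[3]->0 | ready=[3] | order so far=[4, 1]
  pop 3: indeg[0]->0; indeg[2]->1 | ready=[0] | order so far=[4, 1, 3]
  pop 0: indeg[2]->0 | ready=[2] | order so far=[4, 1, 3, 0]
  pop 2: no out-edges | ready=[] | order so far=[4, 1, 3, 0, 2]
  Result: [4, 1, 3, 0, 2]

Answer: [4, 1, 3, 0, 2]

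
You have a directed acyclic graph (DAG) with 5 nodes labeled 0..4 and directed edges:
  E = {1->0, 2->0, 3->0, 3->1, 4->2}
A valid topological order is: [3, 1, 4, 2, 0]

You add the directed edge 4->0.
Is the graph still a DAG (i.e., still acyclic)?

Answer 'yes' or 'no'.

Given toposort: [3, 1, 4, 2, 0]
Position of 4: index 2; position of 0: index 4
New edge 4->0: forward
Forward edge: respects the existing order. Still a DAG, same toposort still valid.
Still a DAG? yes

Answer: yes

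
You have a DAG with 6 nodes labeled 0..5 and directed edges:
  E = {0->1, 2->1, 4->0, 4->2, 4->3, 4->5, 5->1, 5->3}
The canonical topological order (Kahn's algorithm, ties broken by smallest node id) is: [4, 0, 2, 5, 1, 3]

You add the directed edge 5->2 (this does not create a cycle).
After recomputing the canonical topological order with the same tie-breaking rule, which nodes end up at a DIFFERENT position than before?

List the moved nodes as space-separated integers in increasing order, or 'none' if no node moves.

Answer: 2 5

Derivation:
Old toposort: [4, 0, 2, 5, 1, 3]
Added edge 5->2
Recompute Kahn (smallest-id tiebreak):
  initial in-degrees: [1, 3, 2, 2, 0, 1]
  ready (indeg=0): [4]
  pop 4: indeg[0]->0; indeg[2]->1; indeg[3]->1; indeg[5]->0 | ready=[0, 5] | order so far=[4]
  pop 0: indeg[1]->2 | ready=[5] | order so far=[4, 0]
  pop 5: indeg[1]->1; indeg[2]->0; indeg[3]->0 | ready=[2, 3] | order so far=[4, 0, 5]
  pop 2: indeg[1]->0 | ready=[1, 3] | order so far=[4, 0, 5, 2]
  pop 1: no out-edges | ready=[3] | order so far=[4, 0, 5, 2, 1]
  pop 3: no out-edges | ready=[] | order so far=[4, 0, 5, 2, 1, 3]
New canonical toposort: [4, 0, 5, 2, 1, 3]
Compare positions:
  Node 0: index 1 -> 1 (same)
  Node 1: index 4 -> 4 (same)
  Node 2: index 2 -> 3 (moved)
  Node 3: index 5 -> 5 (same)
  Node 4: index 0 -> 0 (same)
  Node 5: index 3 -> 2 (moved)
Nodes that changed position: 2 5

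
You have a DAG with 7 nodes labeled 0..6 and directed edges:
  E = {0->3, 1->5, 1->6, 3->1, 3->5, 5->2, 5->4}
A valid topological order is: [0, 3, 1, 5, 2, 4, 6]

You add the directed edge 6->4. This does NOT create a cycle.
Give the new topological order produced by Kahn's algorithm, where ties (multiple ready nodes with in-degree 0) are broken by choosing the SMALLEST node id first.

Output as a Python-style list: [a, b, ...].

Answer: [0, 3, 1, 5, 2, 6, 4]

Derivation:
Old toposort: [0, 3, 1, 5, 2, 4, 6]
Added edge: 6->4
Position of 6 (6) > position of 4 (5). Must reorder: 6 must now come before 4.
Run Kahn's algorithm (break ties by smallest node id):
  initial in-degrees: [0, 1, 1, 1, 2, 2, 1]
  ready (indeg=0): [0]
  pop 0: indeg[3]->0 | ready=[3] | order so far=[0]
  pop 3: indeg[1]->0; indeg[5]->1 | ready=[1] | order so far=[0, 3]
  pop 1: indeg[5]->0; indeg[6]->0 | ready=[5, 6] | order so far=[0, 3, 1]
  pop 5: indeg[2]->0; indeg[4]->1 | ready=[2, 6] | order so far=[0, 3, 1, 5]
  pop 2: no out-edges | ready=[6] | order so far=[0, 3, 1, 5, 2]
  pop 6: indeg[4]->0 | ready=[4] | order so far=[0, 3, 1, 5, 2, 6]
  pop 4: no out-edges | ready=[] | order so far=[0, 3, 1, 5, 2, 6, 4]
  Result: [0, 3, 1, 5, 2, 6, 4]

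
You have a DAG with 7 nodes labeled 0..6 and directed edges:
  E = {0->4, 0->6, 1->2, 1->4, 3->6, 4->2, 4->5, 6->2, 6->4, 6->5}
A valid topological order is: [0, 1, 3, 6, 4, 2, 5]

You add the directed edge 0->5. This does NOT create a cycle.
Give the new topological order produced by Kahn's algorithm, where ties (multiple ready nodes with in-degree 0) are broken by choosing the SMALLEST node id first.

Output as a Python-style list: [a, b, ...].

Answer: [0, 1, 3, 6, 4, 2, 5]

Derivation:
Old toposort: [0, 1, 3, 6, 4, 2, 5]
Added edge: 0->5
Position of 0 (0) < position of 5 (6). Old order still valid.
Run Kahn's algorithm (break ties by smallest node id):
  initial in-degrees: [0, 0, 3, 0, 3, 3, 2]
  ready (indeg=0): [0, 1, 3]
  pop 0: indeg[4]->2; indeg[5]->2; indeg[6]->1 | ready=[1, 3] | order so far=[0]
  pop 1: indeg[2]->2; indeg[4]->1 | ready=[3] | order so far=[0, 1]
  pop 3: indeg[6]->0 | ready=[6] | order so far=[0, 1, 3]
  pop 6: indeg[2]->1; indeg[4]->0; indeg[5]->1 | ready=[4] | order so far=[0, 1, 3, 6]
  pop 4: indeg[2]->0; indeg[5]->0 | ready=[2, 5] | order so far=[0, 1, 3, 6, 4]
  pop 2: no out-edges | ready=[5] | order so far=[0, 1, 3, 6, 4, 2]
  pop 5: no out-edges | ready=[] | order so far=[0, 1, 3, 6, 4, 2, 5]
  Result: [0, 1, 3, 6, 4, 2, 5]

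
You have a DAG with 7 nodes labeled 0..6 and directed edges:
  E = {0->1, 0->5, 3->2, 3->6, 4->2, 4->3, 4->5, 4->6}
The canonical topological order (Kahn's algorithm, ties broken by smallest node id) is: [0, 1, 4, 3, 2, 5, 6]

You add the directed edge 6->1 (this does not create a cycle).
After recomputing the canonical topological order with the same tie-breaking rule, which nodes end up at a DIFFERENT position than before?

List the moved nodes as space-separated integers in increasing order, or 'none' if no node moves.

Old toposort: [0, 1, 4, 3, 2, 5, 6]
Added edge 6->1
Recompute Kahn (smallest-id tiebreak):
  initial in-degrees: [0, 2, 2, 1, 0, 2, 2]
  ready (indeg=0): [0, 4]
  pop 0: indeg[1]->1; indeg[5]->1 | ready=[4] | order so far=[0]
  pop 4: indeg[2]->1; indeg[3]->0; indeg[5]->0; indeg[6]->1 | ready=[3, 5] | order so far=[0, 4]
  pop 3: indeg[2]->0; indeg[6]->0 | ready=[2, 5, 6] | order so far=[0, 4, 3]
  pop 2: no out-edges | ready=[5, 6] | order so far=[0, 4, 3, 2]
  pop 5: no out-edges | ready=[6] | order so far=[0, 4, 3, 2, 5]
  pop 6: indeg[1]->0 | ready=[1] | order so far=[0, 4, 3, 2, 5, 6]
  pop 1: no out-edges | ready=[] | order so far=[0, 4, 3, 2, 5, 6, 1]
New canonical toposort: [0, 4, 3, 2, 5, 6, 1]
Compare positions:
  Node 0: index 0 -> 0 (same)
  Node 1: index 1 -> 6 (moved)
  Node 2: index 4 -> 3 (moved)
  Node 3: index 3 -> 2 (moved)
  Node 4: index 2 -> 1 (moved)
  Node 5: index 5 -> 4 (moved)
  Node 6: index 6 -> 5 (moved)
Nodes that changed position: 1 2 3 4 5 6

Answer: 1 2 3 4 5 6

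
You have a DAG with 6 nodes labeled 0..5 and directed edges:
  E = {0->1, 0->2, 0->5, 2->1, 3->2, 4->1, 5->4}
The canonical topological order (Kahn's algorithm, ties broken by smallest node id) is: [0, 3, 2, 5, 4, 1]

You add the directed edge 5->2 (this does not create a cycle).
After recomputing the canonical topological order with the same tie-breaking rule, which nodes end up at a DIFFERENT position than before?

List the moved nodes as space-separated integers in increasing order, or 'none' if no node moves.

Old toposort: [0, 3, 2, 5, 4, 1]
Added edge 5->2
Recompute Kahn (smallest-id tiebreak):
  initial in-degrees: [0, 3, 3, 0, 1, 1]
  ready (indeg=0): [0, 3]
  pop 0: indeg[1]->2; indeg[2]->2; indeg[5]->0 | ready=[3, 5] | order so far=[0]
  pop 3: indeg[2]->1 | ready=[5] | order so far=[0, 3]
  pop 5: indeg[2]->0; indeg[4]->0 | ready=[2, 4] | order so far=[0, 3, 5]
  pop 2: indeg[1]->1 | ready=[4] | order so far=[0, 3, 5, 2]
  pop 4: indeg[1]->0 | ready=[1] | order so far=[0, 3, 5, 2, 4]
  pop 1: no out-edges | ready=[] | order so far=[0, 3, 5, 2, 4, 1]
New canonical toposort: [0, 3, 5, 2, 4, 1]
Compare positions:
  Node 0: index 0 -> 0 (same)
  Node 1: index 5 -> 5 (same)
  Node 2: index 2 -> 3 (moved)
  Node 3: index 1 -> 1 (same)
  Node 4: index 4 -> 4 (same)
  Node 5: index 3 -> 2 (moved)
Nodes that changed position: 2 5

Answer: 2 5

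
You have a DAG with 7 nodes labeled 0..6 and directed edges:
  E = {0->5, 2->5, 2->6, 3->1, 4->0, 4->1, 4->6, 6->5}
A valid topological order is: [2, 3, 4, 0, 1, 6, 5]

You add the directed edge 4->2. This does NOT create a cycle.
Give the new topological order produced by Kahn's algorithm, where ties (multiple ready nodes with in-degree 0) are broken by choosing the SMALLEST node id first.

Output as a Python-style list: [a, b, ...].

Answer: [3, 4, 0, 1, 2, 6, 5]

Derivation:
Old toposort: [2, 3, 4, 0, 1, 6, 5]
Added edge: 4->2
Position of 4 (2) > position of 2 (0). Must reorder: 4 must now come before 2.
Run Kahn's algorithm (break ties by smallest node id):
  initial in-degrees: [1, 2, 1, 0, 0, 3, 2]
  ready (indeg=0): [3, 4]
  pop 3: indeg[1]->1 | ready=[4] | order so far=[3]
  pop 4: indeg[0]->0; indeg[1]->0; indeg[2]->0; indeg[6]->1 | ready=[0, 1, 2] | order so far=[3, 4]
  pop 0: indeg[5]->2 | ready=[1, 2] | order so far=[3, 4, 0]
  pop 1: no out-edges | ready=[2] | order so far=[3, 4, 0, 1]
  pop 2: indeg[5]->1; indeg[6]->0 | ready=[6] | order so far=[3, 4, 0, 1, 2]
  pop 6: indeg[5]->0 | ready=[5] | order so far=[3, 4, 0, 1, 2, 6]
  pop 5: no out-edges | ready=[] | order so far=[3, 4, 0, 1, 2, 6, 5]
  Result: [3, 4, 0, 1, 2, 6, 5]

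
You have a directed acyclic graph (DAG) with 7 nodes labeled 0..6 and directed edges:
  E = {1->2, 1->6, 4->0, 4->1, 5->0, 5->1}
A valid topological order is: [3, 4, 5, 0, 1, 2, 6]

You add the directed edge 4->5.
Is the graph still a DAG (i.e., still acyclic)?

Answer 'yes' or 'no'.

Given toposort: [3, 4, 5, 0, 1, 2, 6]
Position of 4: index 1; position of 5: index 2
New edge 4->5: forward
Forward edge: respects the existing order. Still a DAG, same toposort still valid.
Still a DAG? yes

Answer: yes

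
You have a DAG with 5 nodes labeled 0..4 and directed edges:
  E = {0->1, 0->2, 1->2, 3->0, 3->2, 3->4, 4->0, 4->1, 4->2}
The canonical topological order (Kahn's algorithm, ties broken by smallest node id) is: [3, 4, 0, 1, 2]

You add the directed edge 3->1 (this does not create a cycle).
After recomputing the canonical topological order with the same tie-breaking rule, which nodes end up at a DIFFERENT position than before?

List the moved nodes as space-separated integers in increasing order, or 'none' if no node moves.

Old toposort: [3, 4, 0, 1, 2]
Added edge 3->1
Recompute Kahn (smallest-id tiebreak):
  initial in-degrees: [2, 3, 4, 0, 1]
  ready (indeg=0): [3]
  pop 3: indeg[0]->1; indeg[1]->2; indeg[2]->3; indeg[4]->0 | ready=[4] | order so far=[3]
  pop 4: indeg[0]->0; indeg[1]->1; indeg[2]->2 | ready=[0] | order so far=[3, 4]
  pop 0: indeg[1]->0; indeg[2]->1 | ready=[1] | order so far=[3, 4, 0]
  pop 1: indeg[2]->0 | ready=[2] | order so far=[3, 4, 0, 1]
  pop 2: no out-edges | ready=[] | order so far=[3, 4, 0, 1, 2]
New canonical toposort: [3, 4, 0, 1, 2]
Compare positions:
  Node 0: index 2 -> 2 (same)
  Node 1: index 3 -> 3 (same)
  Node 2: index 4 -> 4 (same)
  Node 3: index 0 -> 0 (same)
  Node 4: index 1 -> 1 (same)
Nodes that changed position: none

Answer: none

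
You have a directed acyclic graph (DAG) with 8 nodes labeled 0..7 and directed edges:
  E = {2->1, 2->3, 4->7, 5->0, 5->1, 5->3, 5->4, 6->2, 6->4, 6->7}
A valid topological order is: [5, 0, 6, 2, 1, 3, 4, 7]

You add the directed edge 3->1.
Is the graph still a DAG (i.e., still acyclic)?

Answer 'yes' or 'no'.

Answer: yes

Derivation:
Given toposort: [5, 0, 6, 2, 1, 3, 4, 7]
Position of 3: index 5; position of 1: index 4
New edge 3->1: backward (u after v in old order)
Backward edge: old toposort is now invalid. Check if this creates a cycle.
Does 1 already reach 3? Reachable from 1: [1]. NO -> still a DAG (reorder needed).
Still a DAG? yes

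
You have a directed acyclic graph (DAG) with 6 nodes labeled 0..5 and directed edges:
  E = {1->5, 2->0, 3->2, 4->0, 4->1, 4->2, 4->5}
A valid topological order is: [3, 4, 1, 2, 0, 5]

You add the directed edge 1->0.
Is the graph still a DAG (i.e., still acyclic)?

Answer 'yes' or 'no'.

Answer: yes

Derivation:
Given toposort: [3, 4, 1, 2, 0, 5]
Position of 1: index 2; position of 0: index 4
New edge 1->0: forward
Forward edge: respects the existing order. Still a DAG, same toposort still valid.
Still a DAG? yes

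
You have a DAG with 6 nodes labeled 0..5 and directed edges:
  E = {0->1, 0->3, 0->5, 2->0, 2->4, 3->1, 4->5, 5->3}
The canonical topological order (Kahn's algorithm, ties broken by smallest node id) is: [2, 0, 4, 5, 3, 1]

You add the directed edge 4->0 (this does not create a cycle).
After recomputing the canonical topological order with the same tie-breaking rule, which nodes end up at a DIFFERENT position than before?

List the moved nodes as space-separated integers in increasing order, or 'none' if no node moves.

Old toposort: [2, 0, 4, 5, 3, 1]
Added edge 4->0
Recompute Kahn (smallest-id tiebreak):
  initial in-degrees: [2, 2, 0, 2, 1, 2]
  ready (indeg=0): [2]
  pop 2: indeg[0]->1; indeg[4]->0 | ready=[4] | order so far=[2]
  pop 4: indeg[0]->0; indeg[5]->1 | ready=[0] | order so far=[2, 4]
  pop 0: indeg[1]->1; indeg[3]->1; indeg[5]->0 | ready=[5] | order so far=[2, 4, 0]
  pop 5: indeg[3]->0 | ready=[3] | order so far=[2, 4, 0, 5]
  pop 3: indeg[1]->0 | ready=[1] | order so far=[2, 4, 0, 5, 3]
  pop 1: no out-edges | ready=[] | order so far=[2, 4, 0, 5, 3, 1]
New canonical toposort: [2, 4, 0, 5, 3, 1]
Compare positions:
  Node 0: index 1 -> 2 (moved)
  Node 1: index 5 -> 5 (same)
  Node 2: index 0 -> 0 (same)
  Node 3: index 4 -> 4 (same)
  Node 4: index 2 -> 1 (moved)
  Node 5: index 3 -> 3 (same)
Nodes that changed position: 0 4

Answer: 0 4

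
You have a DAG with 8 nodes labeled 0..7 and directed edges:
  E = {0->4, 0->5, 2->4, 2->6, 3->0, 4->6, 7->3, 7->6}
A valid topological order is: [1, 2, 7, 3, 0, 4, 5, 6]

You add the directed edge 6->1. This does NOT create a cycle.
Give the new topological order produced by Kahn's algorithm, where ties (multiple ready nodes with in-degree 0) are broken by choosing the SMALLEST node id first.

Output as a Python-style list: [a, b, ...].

Answer: [2, 7, 3, 0, 4, 5, 6, 1]

Derivation:
Old toposort: [1, 2, 7, 3, 0, 4, 5, 6]
Added edge: 6->1
Position of 6 (7) > position of 1 (0). Must reorder: 6 must now come before 1.
Run Kahn's algorithm (break ties by smallest node id):
  initial in-degrees: [1, 1, 0, 1, 2, 1, 3, 0]
  ready (indeg=0): [2, 7]
  pop 2: indeg[4]->1; indeg[6]->2 | ready=[7] | order so far=[2]
  pop 7: indeg[3]->0; indeg[6]->1 | ready=[3] | order so far=[2, 7]
  pop 3: indeg[0]->0 | ready=[0] | order so far=[2, 7, 3]
  pop 0: indeg[4]->0; indeg[5]->0 | ready=[4, 5] | order so far=[2, 7, 3, 0]
  pop 4: indeg[6]->0 | ready=[5, 6] | order so far=[2, 7, 3, 0, 4]
  pop 5: no out-edges | ready=[6] | order so far=[2, 7, 3, 0, 4, 5]
  pop 6: indeg[1]->0 | ready=[1] | order so far=[2, 7, 3, 0, 4, 5, 6]
  pop 1: no out-edges | ready=[] | order so far=[2, 7, 3, 0, 4, 5, 6, 1]
  Result: [2, 7, 3, 0, 4, 5, 6, 1]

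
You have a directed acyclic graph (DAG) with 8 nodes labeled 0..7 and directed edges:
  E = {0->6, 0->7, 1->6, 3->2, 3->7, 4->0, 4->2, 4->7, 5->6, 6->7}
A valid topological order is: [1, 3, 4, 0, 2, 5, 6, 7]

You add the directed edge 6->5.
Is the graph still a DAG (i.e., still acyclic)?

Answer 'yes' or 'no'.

Answer: no

Derivation:
Given toposort: [1, 3, 4, 0, 2, 5, 6, 7]
Position of 6: index 6; position of 5: index 5
New edge 6->5: backward (u after v in old order)
Backward edge: old toposort is now invalid. Check if this creates a cycle.
Does 5 already reach 6? Reachable from 5: [5, 6, 7]. YES -> cycle!
Still a DAG? no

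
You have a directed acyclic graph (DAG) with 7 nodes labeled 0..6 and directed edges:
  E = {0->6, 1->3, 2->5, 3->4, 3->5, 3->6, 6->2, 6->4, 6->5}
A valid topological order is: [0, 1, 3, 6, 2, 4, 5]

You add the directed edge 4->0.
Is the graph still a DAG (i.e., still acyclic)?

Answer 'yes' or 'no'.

Answer: no

Derivation:
Given toposort: [0, 1, 3, 6, 2, 4, 5]
Position of 4: index 5; position of 0: index 0
New edge 4->0: backward (u after v in old order)
Backward edge: old toposort is now invalid. Check if this creates a cycle.
Does 0 already reach 4? Reachable from 0: [0, 2, 4, 5, 6]. YES -> cycle!
Still a DAG? no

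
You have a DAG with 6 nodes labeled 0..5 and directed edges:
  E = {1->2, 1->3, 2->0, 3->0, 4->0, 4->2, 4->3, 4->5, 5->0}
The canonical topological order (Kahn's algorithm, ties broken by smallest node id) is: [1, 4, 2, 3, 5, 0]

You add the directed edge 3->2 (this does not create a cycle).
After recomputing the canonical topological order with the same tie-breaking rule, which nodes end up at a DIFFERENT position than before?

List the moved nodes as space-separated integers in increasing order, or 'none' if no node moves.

Old toposort: [1, 4, 2, 3, 5, 0]
Added edge 3->2
Recompute Kahn (smallest-id tiebreak):
  initial in-degrees: [4, 0, 3, 2, 0, 1]
  ready (indeg=0): [1, 4]
  pop 1: indeg[2]->2; indeg[3]->1 | ready=[4] | order so far=[1]
  pop 4: indeg[0]->3; indeg[2]->1; indeg[3]->0; indeg[5]->0 | ready=[3, 5] | order so far=[1, 4]
  pop 3: indeg[0]->2; indeg[2]->0 | ready=[2, 5] | order so far=[1, 4, 3]
  pop 2: indeg[0]->1 | ready=[5] | order so far=[1, 4, 3, 2]
  pop 5: indeg[0]->0 | ready=[0] | order so far=[1, 4, 3, 2, 5]
  pop 0: no out-edges | ready=[] | order so far=[1, 4, 3, 2, 5, 0]
New canonical toposort: [1, 4, 3, 2, 5, 0]
Compare positions:
  Node 0: index 5 -> 5 (same)
  Node 1: index 0 -> 0 (same)
  Node 2: index 2 -> 3 (moved)
  Node 3: index 3 -> 2 (moved)
  Node 4: index 1 -> 1 (same)
  Node 5: index 4 -> 4 (same)
Nodes that changed position: 2 3

Answer: 2 3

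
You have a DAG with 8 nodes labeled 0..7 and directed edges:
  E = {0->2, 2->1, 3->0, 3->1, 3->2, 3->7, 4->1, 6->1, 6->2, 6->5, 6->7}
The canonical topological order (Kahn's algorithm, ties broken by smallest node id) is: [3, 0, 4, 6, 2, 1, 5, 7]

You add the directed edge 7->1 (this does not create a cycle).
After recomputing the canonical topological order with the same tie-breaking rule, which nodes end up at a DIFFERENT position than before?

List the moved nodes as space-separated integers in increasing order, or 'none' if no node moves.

Answer: 1 5 7

Derivation:
Old toposort: [3, 0, 4, 6, 2, 1, 5, 7]
Added edge 7->1
Recompute Kahn (smallest-id tiebreak):
  initial in-degrees: [1, 5, 3, 0, 0, 1, 0, 2]
  ready (indeg=0): [3, 4, 6]
  pop 3: indeg[0]->0; indeg[1]->4; indeg[2]->2; indeg[7]->1 | ready=[0, 4, 6] | order so far=[3]
  pop 0: indeg[2]->1 | ready=[4, 6] | order so far=[3, 0]
  pop 4: indeg[1]->3 | ready=[6] | order so far=[3, 0, 4]
  pop 6: indeg[1]->2; indeg[2]->0; indeg[5]->0; indeg[7]->0 | ready=[2, 5, 7] | order so far=[3, 0, 4, 6]
  pop 2: indeg[1]->1 | ready=[5, 7] | order so far=[3, 0, 4, 6, 2]
  pop 5: no out-edges | ready=[7] | order so far=[3, 0, 4, 6, 2, 5]
  pop 7: indeg[1]->0 | ready=[1] | order so far=[3, 0, 4, 6, 2, 5, 7]
  pop 1: no out-edges | ready=[] | order so far=[3, 0, 4, 6, 2, 5, 7, 1]
New canonical toposort: [3, 0, 4, 6, 2, 5, 7, 1]
Compare positions:
  Node 0: index 1 -> 1 (same)
  Node 1: index 5 -> 7 (moved)
  Node 2: index 4 -> 4 (same)
  Node 3: index 0 -> 0 (same)
  Node 4: index 2 -> 2 (same)
  Node 5: index 6 -> 5 (moved)
  Node 6: index 3 -> 3 (same)
  Node 7: index 7 -> 6 (moved)
Nodes that changed position: 1 5 7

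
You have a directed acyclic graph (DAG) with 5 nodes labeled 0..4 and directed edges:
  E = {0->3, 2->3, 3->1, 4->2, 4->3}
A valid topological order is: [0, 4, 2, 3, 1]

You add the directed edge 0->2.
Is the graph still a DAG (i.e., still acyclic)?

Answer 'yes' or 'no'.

Given toposort: [0, 4, 2, 3, 1]
Position of 0: index 0; position of 2: index 2
New edge 0->2: forward
Forward edge: respects the existing order. Still a DAG, same toposort still valid.
Still a DAG? yes

Answer: yes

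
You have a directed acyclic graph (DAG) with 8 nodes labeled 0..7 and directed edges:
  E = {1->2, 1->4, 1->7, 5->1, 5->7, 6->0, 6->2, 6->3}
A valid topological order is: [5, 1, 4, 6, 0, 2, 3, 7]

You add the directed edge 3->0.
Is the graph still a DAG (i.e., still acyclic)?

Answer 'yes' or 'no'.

Answer: yes

Derivation:
Given toposort: [5, 1, 4, 6, 0, 2, 3, 7]
Position of 3: index 6; position of 0: index 4
New edge 3->0: backward (u after v in old order)
Backward edge: old toposort is now invalid. Check if this creates a cycle.
Does 0 already reach 3? Reachable from 0: [0]. NO -> still a DAG (reorder needed).
Still a DAG? yes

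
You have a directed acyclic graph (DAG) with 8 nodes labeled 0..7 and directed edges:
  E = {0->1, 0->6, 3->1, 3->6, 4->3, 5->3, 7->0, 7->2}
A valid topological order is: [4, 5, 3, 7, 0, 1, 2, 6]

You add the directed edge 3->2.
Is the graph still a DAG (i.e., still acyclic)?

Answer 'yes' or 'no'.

Given toposort: [4, 5, 3, 7, 0, 1, 2, 6]
Position of 3: index 2; position of 2: index 6
New edge 3->2: forward
Forward edge: respects the existing order. Still a DAG, same toposort still valid.
Still a DAG? yes

Answer: yes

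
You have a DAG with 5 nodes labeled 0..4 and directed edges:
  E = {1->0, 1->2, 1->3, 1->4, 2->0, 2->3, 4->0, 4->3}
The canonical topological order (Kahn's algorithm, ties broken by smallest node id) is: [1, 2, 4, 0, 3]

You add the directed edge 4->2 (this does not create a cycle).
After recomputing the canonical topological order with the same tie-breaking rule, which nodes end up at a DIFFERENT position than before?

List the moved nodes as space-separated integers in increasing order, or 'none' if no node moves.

Answer: 2 4

Derivation:
Old toposort: [1, 2, 4, 0, 3]
Added edge 4->2
Recompute Kahn (smallest-id tiebreak):
  initial in-degrees: [3, 0, 2, 3, 1]
  ready (indeg=0): [1]
  pop 1: indeg[0]->2; indeg[2]->1; indeg[3]->2; indeg[4]->0 | ready=[4] | order so far=[1]
  pop 4: indeg[0]->1; indeg[2]->0; indeg[3]->1 | ready=[2] | order so far=[1, 4]
  pop 2: indeg[0]->0; indeg[3]->0 | ready=[0, 3] | order so far=[1, 4, 2]
  pop 0: no out-edges | ready=[3] | order so far=[1, 4, 2, 0]
  pop 3: no out-edges | ready=[] | order so far=[1, 4, 2, 0, 3]
New canonical toposort: [1, 4, 2, 0, 3]
Compare positions:
  Node 0: index 3 -> 3 (same)
  Node 1: index 0 -> 0 (same)
  Node 2: index 1 -> 2 (moved)
  Node 3: index 4 -> 4 (same)
  Node 4: index 2 -> 1 (moved)
Nodes that changed position: 2 4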